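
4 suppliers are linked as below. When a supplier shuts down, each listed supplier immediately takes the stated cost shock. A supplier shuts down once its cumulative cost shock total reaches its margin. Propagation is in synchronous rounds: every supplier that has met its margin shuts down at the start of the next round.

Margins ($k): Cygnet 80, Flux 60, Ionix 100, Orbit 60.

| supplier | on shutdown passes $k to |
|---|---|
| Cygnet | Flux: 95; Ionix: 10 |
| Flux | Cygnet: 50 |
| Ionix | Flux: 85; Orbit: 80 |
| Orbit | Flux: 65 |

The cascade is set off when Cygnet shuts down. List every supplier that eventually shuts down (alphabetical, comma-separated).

Cygnet, Flux

Round 1 — Cygnet shuts down (initial).
  Flux: +95 → 95 ≥ 60
  Ionix: +10 → 10 < 100
Round 2 — Flux shuts down.
No further shutdowns.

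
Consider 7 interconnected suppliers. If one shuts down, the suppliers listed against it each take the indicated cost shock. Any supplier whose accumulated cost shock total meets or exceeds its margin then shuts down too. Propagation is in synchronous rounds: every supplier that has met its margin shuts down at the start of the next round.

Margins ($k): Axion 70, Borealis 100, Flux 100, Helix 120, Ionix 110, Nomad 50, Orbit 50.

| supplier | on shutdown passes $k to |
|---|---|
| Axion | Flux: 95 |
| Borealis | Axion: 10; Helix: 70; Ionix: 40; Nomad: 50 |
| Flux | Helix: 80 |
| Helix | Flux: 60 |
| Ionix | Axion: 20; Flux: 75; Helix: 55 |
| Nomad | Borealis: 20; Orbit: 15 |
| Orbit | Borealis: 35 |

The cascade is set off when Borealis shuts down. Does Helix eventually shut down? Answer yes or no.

no

Round 1 — Borealis shuts down (initial).
  Axion: +10 → 10 < 70
  Helix: +70 → 70 < 120
  Ionix: +40 → 40 < 110
  Nomad: +50 → 50 ≥ 50
Round 2 — Nomad shuts down.
  Orbit: +15 → 15 < 50
No further shutdowns.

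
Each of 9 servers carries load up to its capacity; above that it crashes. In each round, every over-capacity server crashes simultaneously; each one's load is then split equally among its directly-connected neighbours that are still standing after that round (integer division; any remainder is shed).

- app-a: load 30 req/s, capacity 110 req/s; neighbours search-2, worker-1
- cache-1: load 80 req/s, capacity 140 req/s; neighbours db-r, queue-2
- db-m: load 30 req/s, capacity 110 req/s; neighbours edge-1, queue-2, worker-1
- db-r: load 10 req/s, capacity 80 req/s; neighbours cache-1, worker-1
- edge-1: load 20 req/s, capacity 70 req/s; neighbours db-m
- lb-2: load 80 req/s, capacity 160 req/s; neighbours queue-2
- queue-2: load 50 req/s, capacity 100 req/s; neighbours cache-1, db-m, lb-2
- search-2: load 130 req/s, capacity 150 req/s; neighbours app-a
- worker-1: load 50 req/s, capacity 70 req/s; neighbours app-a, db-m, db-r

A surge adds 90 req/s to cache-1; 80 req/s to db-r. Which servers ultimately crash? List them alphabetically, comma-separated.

Round 1 — cache-1 at 170 > 140; db-r at 90 > 80. cache-1, db-r crash.
  cache-1 sheds 170 req/s to queue-2: 170 each.
    queue-2: 50+170 = 220 > 100
  db-r sheds 90 req/s to worker-1: 90 each.
    worker-1: 50+90 = 140 > 70
Round 2 — queue-2, worker-1 crash.
  queue-2 sheds 220 req/s to db-m, lb-2: 110 each.
    db-m: 30+110 = 140 > 110
    lb-2: 80+110 = 190 > 160
  worker-1 sheds 140 req/s to app-a, db-m: 70 each.
    app-a: 30+70 = 100 ≤ 110
    db-m: 140+70 = 210 > 110
Round 3 — db-m, lb-2 crash.
  db-m sheds 210 req/s to edge-1: 210 each.
    edge-1: 20+210 = 230 > 70
  lb-2 sheds 190 req/s: no online neighbours, lost.
Round 4 — edge-1 crashes.
  edge-1 sheds 230 req/s: no online neighbours, lost.
No further crashes.

cache-1, db-m, db-r, edge-1, lb-2, queue-2, worker-1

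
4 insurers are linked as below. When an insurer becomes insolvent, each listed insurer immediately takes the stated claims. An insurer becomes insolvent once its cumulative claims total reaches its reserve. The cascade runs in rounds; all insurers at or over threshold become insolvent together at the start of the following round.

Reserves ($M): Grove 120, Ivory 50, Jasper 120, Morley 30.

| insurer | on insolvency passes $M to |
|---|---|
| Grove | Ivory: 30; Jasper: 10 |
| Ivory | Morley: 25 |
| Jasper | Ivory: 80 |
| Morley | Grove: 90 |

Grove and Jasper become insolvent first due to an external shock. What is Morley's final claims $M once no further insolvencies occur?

25

Round 1 — Grove, Jasper become insolvent (initial).
  Ivory: +30+80 → 110 ≥ 50
Round 2 — Ivory becomes insolvent.
  Morley: +25 → 25 < 30
No further insolvencies.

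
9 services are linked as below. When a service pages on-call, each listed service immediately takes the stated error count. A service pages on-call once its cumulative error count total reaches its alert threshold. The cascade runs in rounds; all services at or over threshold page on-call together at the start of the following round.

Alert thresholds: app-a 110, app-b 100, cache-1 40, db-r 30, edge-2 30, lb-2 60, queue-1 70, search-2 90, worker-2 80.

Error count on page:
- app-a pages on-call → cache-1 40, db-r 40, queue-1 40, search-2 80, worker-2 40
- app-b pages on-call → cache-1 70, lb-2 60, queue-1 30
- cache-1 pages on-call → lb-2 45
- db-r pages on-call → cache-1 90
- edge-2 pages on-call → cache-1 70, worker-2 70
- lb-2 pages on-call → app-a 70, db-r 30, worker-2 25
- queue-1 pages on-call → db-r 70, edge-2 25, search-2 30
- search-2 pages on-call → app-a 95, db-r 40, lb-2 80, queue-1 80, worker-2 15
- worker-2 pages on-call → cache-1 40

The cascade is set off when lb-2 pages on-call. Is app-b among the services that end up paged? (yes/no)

Round 1 — lb-2 pages on-call (initial).
  app-a: +70 → 70 < 110
  db-r: +30 → 30 ≥ 30
  worker-2: +25 → 25 < 80
Round 2 — db-r pages on-call.
  cache-1: +90 → 90 ≥ 40
Round 3 — cache-1 pages on-call.
No further pages.

no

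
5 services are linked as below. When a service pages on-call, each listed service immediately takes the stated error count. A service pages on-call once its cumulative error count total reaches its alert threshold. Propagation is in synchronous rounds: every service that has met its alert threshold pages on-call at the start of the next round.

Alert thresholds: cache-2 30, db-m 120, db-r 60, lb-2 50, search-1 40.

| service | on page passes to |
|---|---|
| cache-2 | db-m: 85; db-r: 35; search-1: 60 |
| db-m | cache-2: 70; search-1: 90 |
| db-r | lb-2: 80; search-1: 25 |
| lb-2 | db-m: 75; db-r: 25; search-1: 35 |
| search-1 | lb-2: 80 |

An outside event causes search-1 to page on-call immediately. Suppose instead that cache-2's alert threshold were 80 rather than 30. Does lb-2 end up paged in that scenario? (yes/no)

With cache-2's alert threshold at 80:
Round 1 — search-1 pages on-call (initial).
  lb-2: +80 → 80 ≥ 50
Round 2 — lb-2 pages on-call.
  db-m: +75 → 75 < 120
  db-r: +25 → 25 < 60
No further pages.

yes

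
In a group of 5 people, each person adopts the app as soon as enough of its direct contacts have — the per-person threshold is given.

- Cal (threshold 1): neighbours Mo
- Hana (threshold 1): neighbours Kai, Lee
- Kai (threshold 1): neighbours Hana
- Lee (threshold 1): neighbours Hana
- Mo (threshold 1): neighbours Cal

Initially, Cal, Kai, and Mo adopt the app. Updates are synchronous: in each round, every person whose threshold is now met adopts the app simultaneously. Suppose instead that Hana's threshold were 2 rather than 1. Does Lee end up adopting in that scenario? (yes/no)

With Hana's threshold at 2:
Round 1 — Cal, Kai, Mo adopt the app (initial).
Round 2 — no new adoptions; cascade stops.

no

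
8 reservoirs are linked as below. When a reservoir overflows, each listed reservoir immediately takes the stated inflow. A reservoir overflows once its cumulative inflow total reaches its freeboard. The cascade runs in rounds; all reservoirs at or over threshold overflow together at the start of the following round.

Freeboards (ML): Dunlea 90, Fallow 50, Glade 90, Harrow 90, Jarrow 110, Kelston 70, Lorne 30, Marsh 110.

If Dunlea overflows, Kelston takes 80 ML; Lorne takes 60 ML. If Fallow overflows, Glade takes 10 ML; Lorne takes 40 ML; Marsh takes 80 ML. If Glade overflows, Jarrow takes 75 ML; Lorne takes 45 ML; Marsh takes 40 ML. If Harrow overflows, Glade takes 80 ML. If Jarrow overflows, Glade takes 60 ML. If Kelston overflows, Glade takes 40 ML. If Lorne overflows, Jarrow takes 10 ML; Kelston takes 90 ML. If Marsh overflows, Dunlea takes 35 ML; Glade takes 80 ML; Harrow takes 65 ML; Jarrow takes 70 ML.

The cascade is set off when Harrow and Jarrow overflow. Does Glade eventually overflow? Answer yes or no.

yes

Round 1 — Harrow, Jarrow overflow (initial).
  Glade: +80+60 → 140 ≥ 90
Round 2 — Glade overflows.
  Lorne: +45 → 45 ≥ 30
  Marsh: +40 → 40 < 110
Round 3 — Lorne overflows.
  Kelston: +90 → 90 ≥ 70
Round 4 — Kelston overflows.
No further overflows.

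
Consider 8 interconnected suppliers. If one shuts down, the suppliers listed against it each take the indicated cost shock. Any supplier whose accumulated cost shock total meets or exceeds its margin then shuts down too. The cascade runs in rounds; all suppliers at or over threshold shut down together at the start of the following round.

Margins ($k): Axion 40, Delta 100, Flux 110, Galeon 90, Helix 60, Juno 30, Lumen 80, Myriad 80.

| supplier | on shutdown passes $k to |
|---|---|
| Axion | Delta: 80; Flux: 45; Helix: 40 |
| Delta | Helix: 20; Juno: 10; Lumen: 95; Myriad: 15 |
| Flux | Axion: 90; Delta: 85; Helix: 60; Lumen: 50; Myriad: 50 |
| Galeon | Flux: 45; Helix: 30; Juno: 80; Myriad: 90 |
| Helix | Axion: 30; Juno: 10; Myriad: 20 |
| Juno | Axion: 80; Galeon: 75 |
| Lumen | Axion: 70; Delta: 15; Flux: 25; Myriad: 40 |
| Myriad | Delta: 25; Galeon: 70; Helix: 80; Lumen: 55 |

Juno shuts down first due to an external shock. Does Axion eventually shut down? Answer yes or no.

yes

Round 1 — Juno shuts down (initial).
  Axion: +80 → 80 ≥ 40
  Galeon: +75 → 75 < 90
Round 2 — Axion shuts down.
  Delta: +80 → 80 < 100
  Flux: +45 → 45 < 110
  Helix: +40 → 40 < 60
No further shutdowns.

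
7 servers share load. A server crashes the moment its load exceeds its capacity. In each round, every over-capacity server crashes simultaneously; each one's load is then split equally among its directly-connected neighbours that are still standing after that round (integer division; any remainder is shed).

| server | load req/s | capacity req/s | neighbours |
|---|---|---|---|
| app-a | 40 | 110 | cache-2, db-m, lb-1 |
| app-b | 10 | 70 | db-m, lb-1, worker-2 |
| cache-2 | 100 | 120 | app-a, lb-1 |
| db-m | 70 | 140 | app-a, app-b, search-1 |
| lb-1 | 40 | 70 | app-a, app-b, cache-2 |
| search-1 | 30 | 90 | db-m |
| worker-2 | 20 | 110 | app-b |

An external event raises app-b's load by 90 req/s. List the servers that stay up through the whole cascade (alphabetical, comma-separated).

worker-2

Round 1 — app-b at 100 > 70. app-b crashes.
  app-b sheds 100 req/s to db-m, lb-1, worker-2: 33 each (1 lost).
    db-m: 70+33 = 103 ≤ 140
    lb-1: 40+33 = 73 > 70
    worker-2: 20+33 = 53 ≤ 110
Round 2 — lb-1 crashes.
  lb-1 sheds 73 req/s to app-a, cache-2: 36 each (1 lost).
    app-a: 40+36 = 76 ≤ 110
    cache-2: 100+36 = 136 > 120
Round 3 — cache-2 crashes.
  cache-2 sheds 136 req/s to app-a: 136 each.
    app-a: 76+136 = 212 > 110
Round 4 — app-a crashes.
  app-a sheds 212 req/s to db-m: 212 each.
    db-m: 103+212 = 315 > 140
Round 5 — db-m crashes.
  db-m sheds 315 req/s to search-1: 315 each.
    search-1: 30+315 = 345 > 90
Round 6 — search-1 crashes.
  search-1 sheds 345 req/s: no online neighbours, lost.
No further crashes.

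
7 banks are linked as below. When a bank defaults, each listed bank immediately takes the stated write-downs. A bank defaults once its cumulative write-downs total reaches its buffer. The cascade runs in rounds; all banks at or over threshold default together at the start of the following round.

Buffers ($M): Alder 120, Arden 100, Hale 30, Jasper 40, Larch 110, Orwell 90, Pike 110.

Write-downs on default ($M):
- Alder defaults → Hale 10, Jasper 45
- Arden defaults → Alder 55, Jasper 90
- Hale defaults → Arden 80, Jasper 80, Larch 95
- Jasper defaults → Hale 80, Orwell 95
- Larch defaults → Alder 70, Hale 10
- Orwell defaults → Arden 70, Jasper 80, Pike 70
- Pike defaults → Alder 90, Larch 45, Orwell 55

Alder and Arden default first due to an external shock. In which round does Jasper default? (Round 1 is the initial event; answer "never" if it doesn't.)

2

Round 1 — Alder, Arden default (initial).
  Hale: +10 → 10 < 30
  Jasper: +45+90 → 135 ≥ 40
Round 2 — Jasper defaults.
  Hale: +80 → 90 ≥ 30
  Orwell: +95 → 95 ≥ 90
Round 3 — Hale, Orwell default.
  Larch: +95 → 95 < 110
  Pike: +70 → 70 < 110
No further defaults.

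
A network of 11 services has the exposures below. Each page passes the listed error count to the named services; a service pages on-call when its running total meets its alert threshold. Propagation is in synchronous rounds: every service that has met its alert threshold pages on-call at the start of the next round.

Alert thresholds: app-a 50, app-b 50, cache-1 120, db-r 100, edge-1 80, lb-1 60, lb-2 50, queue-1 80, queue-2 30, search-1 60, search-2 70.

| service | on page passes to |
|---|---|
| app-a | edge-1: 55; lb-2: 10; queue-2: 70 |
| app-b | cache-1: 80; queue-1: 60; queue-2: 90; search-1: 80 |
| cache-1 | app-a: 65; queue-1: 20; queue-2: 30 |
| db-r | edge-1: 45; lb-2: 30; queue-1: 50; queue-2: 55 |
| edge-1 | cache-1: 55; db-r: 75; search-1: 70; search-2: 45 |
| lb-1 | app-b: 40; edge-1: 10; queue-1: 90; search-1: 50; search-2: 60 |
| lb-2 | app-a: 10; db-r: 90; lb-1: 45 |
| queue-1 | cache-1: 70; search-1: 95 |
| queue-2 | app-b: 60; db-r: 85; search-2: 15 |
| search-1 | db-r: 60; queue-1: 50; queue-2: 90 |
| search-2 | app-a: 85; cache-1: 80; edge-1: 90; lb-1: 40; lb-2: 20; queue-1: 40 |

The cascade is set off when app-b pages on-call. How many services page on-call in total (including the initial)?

8

Round 1 — app-b pages on-call (initial).
  cache-1: +80 → 80 < 120
  queue-1: +60 → 60 < 80
  queue-2: +90 → 90 ≥ 30
  search-1: +80 → 80 ≥ 60
Round 2 — queue-2, search-1 page on-call.
  db-r: +85+60 → 145 ≥ 100
  queue-1: +50 → 110 ≥ 80
  search-2: +15 → 15 < 70
Round 3 — db-r, queue-1 page on-call.
  cache-1: +70 → 150 ≥ 120
  edge-1: +45 → 45 < 80
  lb-2: +30 → 30 < 50
Round 4 — cache-1 pages on-call.
  app-a: +65 → 65 ≥ 50
Round 5 — app-a pages on-call.
  edge-1: +55 → 100 ≥ 80
  lb-2: +10 → 40 < 50
Round 6 — edge-1 pages on-call.
  search-2: +45 → 60 < 70
No further pages.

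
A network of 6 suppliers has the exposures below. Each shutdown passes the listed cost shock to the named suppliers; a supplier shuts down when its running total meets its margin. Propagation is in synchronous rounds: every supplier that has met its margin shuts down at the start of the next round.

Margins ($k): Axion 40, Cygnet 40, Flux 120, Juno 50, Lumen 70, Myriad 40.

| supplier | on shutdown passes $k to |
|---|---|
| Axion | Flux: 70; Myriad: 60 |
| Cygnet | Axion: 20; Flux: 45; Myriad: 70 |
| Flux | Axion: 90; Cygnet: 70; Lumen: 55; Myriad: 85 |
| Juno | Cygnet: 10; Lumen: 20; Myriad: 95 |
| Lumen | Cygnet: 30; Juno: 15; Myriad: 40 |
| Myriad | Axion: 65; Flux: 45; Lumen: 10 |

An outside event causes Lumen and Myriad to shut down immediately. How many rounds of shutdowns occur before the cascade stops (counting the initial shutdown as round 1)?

2

Round 1 — Lumen, Myriad shut down (initial).
  Axion: +65 → 65 ≥ 40
  Cygnet: +30 → 30 < 40
  Flux: +45 → 45 < 120
  Juno: +15 → 15 < 50
Round 2 — Axion shuts down.
  Flux: +70 → 115 < 120
No further shutdowns.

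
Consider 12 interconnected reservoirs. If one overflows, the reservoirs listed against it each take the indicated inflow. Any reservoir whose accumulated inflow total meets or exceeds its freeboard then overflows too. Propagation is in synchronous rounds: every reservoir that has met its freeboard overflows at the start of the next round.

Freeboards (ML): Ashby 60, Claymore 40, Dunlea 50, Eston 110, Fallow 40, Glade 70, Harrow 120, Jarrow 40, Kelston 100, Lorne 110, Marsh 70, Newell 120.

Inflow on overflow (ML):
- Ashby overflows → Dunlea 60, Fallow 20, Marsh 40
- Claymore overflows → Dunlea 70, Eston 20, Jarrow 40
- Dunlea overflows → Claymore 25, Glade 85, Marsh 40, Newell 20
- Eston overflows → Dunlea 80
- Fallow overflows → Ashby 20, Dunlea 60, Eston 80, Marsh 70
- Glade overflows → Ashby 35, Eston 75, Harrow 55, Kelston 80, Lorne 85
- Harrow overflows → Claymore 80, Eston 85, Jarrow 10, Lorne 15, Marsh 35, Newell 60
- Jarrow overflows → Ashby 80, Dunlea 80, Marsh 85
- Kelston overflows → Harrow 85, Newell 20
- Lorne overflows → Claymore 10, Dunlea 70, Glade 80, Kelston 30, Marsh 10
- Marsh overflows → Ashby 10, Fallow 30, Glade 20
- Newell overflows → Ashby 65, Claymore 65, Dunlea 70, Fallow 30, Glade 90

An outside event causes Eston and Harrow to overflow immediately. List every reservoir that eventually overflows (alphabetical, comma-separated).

Ashby, Claymore, Dunlea, Eston, Fallow, Glade, Harrow, Jarrow, Marsh

Round 1 — Eston, Harrow overflow (initial).
  Claymore: +80 → 80 ≥ 40
  Dunlea: +80 → 80 ≥ 50
  Jarrow: +10 → 10 < 40
  Lorne: +15 → 15 < 110
  Marsh: +35 → 35 < 70
  Newell: +60 → 60 < 120
Round 2 — Claymore, Dunlea overflow.
  Glade: +85 → 85 ≥ 70
  Jarrow: +40 → 50 ≥ 40
  Marsh: +40 → 75 ≥ 70
  Newell: +20 → 80 < 120
Round 3 — Glade, Jarrow, Marsh overflow.
  Ashby: +35+80+10 → 125 ≥ 60
  Fallow: +30 → 30 < 40
  Kelston: +80 → 80 < 100
  Lorne: +85 → 100 < 110
Round 4 — Ashby overflows.
  Fallow: +20 → 50 ≥ 40
Round 5 — Fallow overflows.
No further overflows.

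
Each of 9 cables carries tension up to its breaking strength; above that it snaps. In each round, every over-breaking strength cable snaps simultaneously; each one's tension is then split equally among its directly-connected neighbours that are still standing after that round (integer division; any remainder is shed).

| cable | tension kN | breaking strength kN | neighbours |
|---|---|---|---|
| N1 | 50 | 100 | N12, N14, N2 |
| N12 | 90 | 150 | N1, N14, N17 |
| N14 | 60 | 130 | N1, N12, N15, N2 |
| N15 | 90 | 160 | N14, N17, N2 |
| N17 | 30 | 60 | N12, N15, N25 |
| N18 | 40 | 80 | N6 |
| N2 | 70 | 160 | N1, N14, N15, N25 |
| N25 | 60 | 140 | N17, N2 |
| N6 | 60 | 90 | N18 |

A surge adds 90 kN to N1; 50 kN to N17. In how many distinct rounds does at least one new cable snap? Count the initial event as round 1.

5

Round 1 — N1 at 140 > 100; N17 at 80 > 60. N1, N17 snap.
  N1 sheds 140 kN to N12, N14, N2: 46 each (2 lost).
    N12: 90+46 = 136 ≤ 150
    N14: 60+46 = 106 ≤ 130
    N2: 70+46 = 116 ≤ 160
  N17 sheds 80 kN to N12, N15, N25: 26 each (2 lost).
    N12: 136+26 = 162 > 150
    N15: 90+26 = 116 ≤ 160
    N25: 60+26 = 86 ≤ 140
Round 2 — N12 snaps.
  N12 sheds 162 kN to N14: 162 each.
    N14: 106+162 = 268 > 130
Round 3 — N14 snaps.
  N14 sheds 268 kN to N15, N2: 134 each.
    N15: 116+134 = 250 > 160
    N2: 116+134 = 250 > 160
Round 4 — N15, N2 snap.
  N15 sheds 250 kN: no online neighbours, lost.
  N2 sheds 250 kN to N25: 250 each.
    N25: 86+250 = 336 > 140
Round 5 — N25 snaps.
  N25 sheds 336 kN: no online neighbours, lost.
No further breaks.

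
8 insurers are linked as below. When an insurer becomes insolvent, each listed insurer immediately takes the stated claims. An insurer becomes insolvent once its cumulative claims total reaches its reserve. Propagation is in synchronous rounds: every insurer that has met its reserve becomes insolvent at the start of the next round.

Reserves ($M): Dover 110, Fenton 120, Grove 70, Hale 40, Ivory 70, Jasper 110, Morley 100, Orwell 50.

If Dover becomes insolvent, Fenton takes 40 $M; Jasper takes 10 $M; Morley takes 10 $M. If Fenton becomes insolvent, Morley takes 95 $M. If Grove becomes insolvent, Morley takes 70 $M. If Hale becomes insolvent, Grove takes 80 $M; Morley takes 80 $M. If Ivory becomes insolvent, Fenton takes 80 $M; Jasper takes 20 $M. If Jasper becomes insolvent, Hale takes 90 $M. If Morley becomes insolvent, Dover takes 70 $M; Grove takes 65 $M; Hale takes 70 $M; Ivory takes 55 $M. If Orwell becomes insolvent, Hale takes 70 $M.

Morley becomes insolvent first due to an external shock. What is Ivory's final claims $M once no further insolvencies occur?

55

Round 1 — Morley becomes insolvent (initial).
  Dover: +70 → 70 < 110
  Grove: +65 → 65 < 70
  Hale: +70 → 70 ≥ 40
  Ivory: +55 → 55 < 70
Round 2 — Hale becomes insolvent.
  Grove: +80 → 145 ≥ 70
Round 3 — Grove becomes insolvent.
No further insolvencies.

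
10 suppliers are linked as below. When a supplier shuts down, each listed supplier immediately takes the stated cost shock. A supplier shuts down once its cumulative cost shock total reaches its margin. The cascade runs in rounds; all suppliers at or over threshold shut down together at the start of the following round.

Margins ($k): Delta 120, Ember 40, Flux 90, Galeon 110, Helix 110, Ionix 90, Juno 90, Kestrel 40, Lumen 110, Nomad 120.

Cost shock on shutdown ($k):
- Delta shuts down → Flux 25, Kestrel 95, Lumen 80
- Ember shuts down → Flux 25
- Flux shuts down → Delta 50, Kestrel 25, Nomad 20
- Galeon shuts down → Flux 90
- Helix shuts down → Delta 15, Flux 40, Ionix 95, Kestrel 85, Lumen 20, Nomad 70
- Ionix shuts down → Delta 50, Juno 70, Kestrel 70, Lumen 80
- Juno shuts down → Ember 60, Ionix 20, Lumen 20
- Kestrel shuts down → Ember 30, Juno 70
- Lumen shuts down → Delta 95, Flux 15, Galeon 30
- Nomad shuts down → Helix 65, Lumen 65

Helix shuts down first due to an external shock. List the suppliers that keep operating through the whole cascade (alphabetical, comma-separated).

Round 1 — Helix shuts down (initial).
  Delta: +15 → 15 < 120
  Flux: +40 → 40 < 90
  Ionix: +95 → 95 ≥ 90
  Kestrel: +85 → 85 ≥ 40
  Lumen: +20 → 20 < 110
  Nomad: +70 → 70 < 120
Round 2 — Ionix, Kestrel shut down.
  Delta: +50 → 65 < 120
  Ember: +30 → 30 < 40
  Juno: +70+70 → 140 ≥ 90
  Lumen: +80 → 100 < 110
Round 3 — Juno shuts down.
  Ember: +60 → 90 ≥ 40
  Lumen: +20 → 120 ≥ 110
Round 4 — Ember, Lumen shut down.
  Delta: +95 → 160 ≥ 120
  Flux: +25+15 → 80 < 90
  Galeon: +30 → 30 < 110
Round 5 — Delta shuts down.
  Flux: +25 → 105 ≥ 90
Round 6 — Flux shuts down.
  Nomad: +20 → 90 < 120
No further shutdowns.

Galeon, Nomad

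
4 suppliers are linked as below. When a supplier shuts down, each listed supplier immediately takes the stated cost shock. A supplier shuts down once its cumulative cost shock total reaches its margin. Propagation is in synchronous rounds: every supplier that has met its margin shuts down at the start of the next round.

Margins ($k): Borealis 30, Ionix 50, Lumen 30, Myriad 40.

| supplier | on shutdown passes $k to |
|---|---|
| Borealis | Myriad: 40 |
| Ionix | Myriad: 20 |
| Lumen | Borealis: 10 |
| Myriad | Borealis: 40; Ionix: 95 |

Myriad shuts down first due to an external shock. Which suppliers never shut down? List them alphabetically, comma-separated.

Round 1 — Myriad shuts down (initial).
  Borealis: +40 → 40 ≥ 30
  Ionix: +95 → 95 ≥ 50
Round 2 — Borealis, Ionix shut down.
No further shutdowns.

Lumen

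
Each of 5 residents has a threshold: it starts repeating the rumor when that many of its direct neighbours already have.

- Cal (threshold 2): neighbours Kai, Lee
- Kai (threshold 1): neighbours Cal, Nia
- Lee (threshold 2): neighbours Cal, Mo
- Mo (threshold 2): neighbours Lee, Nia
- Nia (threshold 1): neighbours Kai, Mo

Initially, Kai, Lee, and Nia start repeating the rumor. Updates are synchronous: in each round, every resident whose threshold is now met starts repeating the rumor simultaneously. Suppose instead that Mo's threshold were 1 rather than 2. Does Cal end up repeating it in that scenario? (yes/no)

yes

With Mo's threshold at 1:
Round 1 — Kai, Lee, Nia start repeating the rumor (initial).
Round 2 — checking thresholds:
  Cal: 2 of 2 neighbours ≥ 2, starts repeating the rumor.
  Mo: 2 of 2 neighbours ≥ 1, starts repeating the rumor.
Round 3 — no new spreads; cascade stops.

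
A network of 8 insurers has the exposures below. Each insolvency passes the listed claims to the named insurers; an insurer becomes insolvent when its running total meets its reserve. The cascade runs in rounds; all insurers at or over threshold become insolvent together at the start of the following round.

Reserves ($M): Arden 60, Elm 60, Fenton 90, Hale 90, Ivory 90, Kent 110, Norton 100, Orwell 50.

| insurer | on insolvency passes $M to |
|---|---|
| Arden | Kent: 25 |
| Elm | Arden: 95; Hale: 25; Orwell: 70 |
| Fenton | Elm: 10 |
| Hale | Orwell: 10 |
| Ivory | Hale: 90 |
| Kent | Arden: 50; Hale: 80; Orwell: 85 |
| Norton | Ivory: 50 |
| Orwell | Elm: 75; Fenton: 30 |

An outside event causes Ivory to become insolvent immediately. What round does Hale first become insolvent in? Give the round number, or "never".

2

Round 1 — Ivory becomes insolvent (initial).
  Hale: +90 → 90 ≥ 90
Round 2 — Hale becomes insolvent.
  Orwell: +10 → 10 < 50
No further insolvencies.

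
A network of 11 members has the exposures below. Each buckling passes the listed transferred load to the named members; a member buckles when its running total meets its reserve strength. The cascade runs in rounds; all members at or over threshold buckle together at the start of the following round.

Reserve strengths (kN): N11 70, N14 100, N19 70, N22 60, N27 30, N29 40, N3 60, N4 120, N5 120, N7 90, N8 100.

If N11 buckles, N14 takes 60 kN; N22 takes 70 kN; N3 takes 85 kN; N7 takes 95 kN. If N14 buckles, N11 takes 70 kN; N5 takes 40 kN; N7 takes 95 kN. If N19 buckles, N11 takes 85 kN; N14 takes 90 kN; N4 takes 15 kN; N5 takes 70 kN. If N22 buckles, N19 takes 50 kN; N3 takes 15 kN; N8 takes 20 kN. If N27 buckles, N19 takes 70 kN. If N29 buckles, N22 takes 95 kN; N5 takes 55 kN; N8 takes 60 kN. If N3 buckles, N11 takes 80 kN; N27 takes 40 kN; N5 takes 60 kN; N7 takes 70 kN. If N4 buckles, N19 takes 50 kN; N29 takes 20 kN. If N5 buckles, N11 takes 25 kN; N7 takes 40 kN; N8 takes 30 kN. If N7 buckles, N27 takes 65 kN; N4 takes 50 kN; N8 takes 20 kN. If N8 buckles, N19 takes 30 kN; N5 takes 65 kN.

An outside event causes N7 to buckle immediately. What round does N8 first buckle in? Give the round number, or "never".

Round 1 — N7 buckles (initial).
  N27: +65 → 65 ≥ 30
  N4: +50 → 50 < 120
  N8: +20 → 20 < 100
Round 2 — N27 buckles.
  N19: +70 → 70 ≥ 70
Round 3 — N19 buckles.
  N11: +85 → 85 ≥ 70
  N14: +90 → 90 < 100
  N4: +15 → 65 < 120
  N5: +70 → 70 < 120
Round 4 — N11 buckles.
  N14: +60 → 150 ≥ 100
  N22: +70 → 70 ≥ 60
  N3: +85 → 85 ≥ 60
Round 5 — N14, N22, N3 buckle.
  N5: +40+60 → 170 ≥ 120
  N8: +20 → 40 < 100
Round 6 — N5 buckles.
  N8: +30 → 70 < 100
No further bucklings.

never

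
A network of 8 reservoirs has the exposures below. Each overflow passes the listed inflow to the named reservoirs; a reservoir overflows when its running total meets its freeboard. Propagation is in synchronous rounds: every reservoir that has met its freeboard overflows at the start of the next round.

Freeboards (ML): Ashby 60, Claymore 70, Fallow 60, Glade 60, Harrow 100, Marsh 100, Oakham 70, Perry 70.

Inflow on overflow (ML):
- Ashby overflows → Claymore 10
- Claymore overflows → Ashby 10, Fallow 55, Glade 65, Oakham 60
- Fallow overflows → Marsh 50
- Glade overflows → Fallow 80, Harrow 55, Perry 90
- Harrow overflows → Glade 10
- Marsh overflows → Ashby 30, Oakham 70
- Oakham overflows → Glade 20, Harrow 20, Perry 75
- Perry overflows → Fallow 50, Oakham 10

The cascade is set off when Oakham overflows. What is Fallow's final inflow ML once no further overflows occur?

Round 1 — Oakham overflows (initial).
  Glade: +20 → 20 < 60
  Harrow: +20 → 20 < 100
  Perry: +75 → 75 ≥ 70
Round 2 — Perry overflows.
  Fallow: +50 → 50 < 60
No further overflows.

50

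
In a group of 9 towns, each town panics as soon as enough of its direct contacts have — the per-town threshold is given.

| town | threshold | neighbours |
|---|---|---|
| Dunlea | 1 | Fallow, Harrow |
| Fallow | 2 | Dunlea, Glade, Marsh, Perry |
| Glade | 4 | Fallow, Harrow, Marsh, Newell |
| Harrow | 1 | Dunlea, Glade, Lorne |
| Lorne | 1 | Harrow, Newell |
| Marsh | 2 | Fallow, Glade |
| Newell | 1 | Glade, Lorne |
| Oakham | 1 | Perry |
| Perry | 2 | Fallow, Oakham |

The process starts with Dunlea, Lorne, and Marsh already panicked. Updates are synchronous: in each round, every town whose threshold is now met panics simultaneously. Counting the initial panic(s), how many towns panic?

7

Round 1 — Dunlea, Lorne, Marsh panic (initial).
Round 2 — checking thresholds:
  Fallow: 2 of 4 neighbours ≥ 2, panics.
  Glade: 1 of 4 neighbours < 4, below threshold.
  Harrow: 2 of 3 neighbours ≥ 1, panics.
  Newell: 1 of 2 neighbours ≥ 1, panics.
Round 3 — checking thresholds:
  Glade: 4 of 4 neighbours ≥ 4, panics.
  Perry: 1 of 2 neighbours < 2, below threshold.
Round 4 — no new panics; cascade stops.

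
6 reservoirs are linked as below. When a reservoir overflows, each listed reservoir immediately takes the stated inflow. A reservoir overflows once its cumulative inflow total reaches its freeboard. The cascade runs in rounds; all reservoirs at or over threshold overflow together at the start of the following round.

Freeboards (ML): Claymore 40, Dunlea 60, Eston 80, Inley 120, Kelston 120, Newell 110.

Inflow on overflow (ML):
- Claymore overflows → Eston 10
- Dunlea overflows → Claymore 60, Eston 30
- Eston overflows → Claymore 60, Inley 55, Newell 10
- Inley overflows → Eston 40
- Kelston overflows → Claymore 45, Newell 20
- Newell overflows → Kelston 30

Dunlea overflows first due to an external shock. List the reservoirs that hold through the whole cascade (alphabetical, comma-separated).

Eston, Inley, Kelston, Newell

Round 1 — Dunlea overflows (initial).
  Claymore: +60 → 60 ≥ 40
  Eston: +30 → 30 < 80
Round 2 — Claymore overflows.
  Eston: +10 → 40 < 80
No further overflows.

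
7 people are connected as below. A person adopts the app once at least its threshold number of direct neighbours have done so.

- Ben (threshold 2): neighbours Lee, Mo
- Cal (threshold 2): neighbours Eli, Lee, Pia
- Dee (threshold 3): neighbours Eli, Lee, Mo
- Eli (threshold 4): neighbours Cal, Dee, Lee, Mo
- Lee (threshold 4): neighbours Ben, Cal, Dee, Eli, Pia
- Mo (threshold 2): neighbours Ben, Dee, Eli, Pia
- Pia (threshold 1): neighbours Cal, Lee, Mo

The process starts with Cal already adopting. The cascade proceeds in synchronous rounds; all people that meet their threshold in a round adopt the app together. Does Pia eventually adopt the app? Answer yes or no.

Round 1 — Cal adopts the app (initial).
Round 2 — checking thresholds:
  Eli: 1 of 4 neighbours < 4, holds.
  Lee: 1 of 5 neighbours < 4, holds.
  Pia: 1 of 3 neighbours ≥ 1, adopts the app.
Round 3 — no new adoptions; cascade stops.

yes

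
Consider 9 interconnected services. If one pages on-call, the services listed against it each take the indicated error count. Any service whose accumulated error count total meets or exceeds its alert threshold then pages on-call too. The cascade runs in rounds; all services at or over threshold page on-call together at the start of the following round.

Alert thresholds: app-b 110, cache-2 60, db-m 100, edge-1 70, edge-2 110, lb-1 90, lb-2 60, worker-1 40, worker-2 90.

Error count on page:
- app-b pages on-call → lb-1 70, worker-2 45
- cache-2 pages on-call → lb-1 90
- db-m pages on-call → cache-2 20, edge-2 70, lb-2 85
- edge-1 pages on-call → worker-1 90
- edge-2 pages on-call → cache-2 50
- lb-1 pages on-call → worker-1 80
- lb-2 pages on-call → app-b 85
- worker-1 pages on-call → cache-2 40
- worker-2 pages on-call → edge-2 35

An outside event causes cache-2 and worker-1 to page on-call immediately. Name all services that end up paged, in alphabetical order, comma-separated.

Round 1 — cache-2, worker-1 page on-call (initial).
  lb-1: +90 → 90 ≥ 90
Round 2 — lb-1 pages on-call.
No further pages.

cache-2, lb-1, worker-1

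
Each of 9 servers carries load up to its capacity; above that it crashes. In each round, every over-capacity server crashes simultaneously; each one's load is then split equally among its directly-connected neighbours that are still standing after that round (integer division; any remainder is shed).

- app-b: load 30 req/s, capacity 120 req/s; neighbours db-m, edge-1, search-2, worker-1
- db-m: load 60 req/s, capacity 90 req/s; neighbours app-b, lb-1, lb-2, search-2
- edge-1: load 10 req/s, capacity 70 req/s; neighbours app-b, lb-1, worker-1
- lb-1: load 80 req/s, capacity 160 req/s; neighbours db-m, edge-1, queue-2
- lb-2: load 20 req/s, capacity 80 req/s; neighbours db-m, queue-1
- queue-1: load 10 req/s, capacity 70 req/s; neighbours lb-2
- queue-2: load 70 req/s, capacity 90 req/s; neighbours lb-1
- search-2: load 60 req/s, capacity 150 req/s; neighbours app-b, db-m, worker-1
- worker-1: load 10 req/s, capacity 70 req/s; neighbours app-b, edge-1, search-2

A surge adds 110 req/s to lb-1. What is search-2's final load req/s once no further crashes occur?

101

Round 1 — lb-1 at 190 > 160. lb-1 crashes.
  lb-1 sheds 190 req/s to db-m, edge-1, queue-2: 63 each (1 lost).
    db-m: 60+63 = 123 > 90
    edge-1: 10+63 = 73 > 70
    queue-2: 70+63 = 133 > 90
Round 2 — db-m, edge-1, queue-2 crash.
  db-m sheds 123 req/s to app-b, lb-2, search-2: 41 each.
    app-b: 30+41 = 71 ≤ 120
    lb-2: 20+41 = 61 ≤ 80
    search-2: 60+41 = 101 ≤ 150
  edge-1 sheds 73 req/s to app-b, worker-1: 36 each (1 lost).
    app-b: 71+36 = 107 ≤ 120
    worker-1: 10+36 = 46 ≤ 70
  queue-2 sheds 133 req/s: no online neighbours, lost.
No further crashes.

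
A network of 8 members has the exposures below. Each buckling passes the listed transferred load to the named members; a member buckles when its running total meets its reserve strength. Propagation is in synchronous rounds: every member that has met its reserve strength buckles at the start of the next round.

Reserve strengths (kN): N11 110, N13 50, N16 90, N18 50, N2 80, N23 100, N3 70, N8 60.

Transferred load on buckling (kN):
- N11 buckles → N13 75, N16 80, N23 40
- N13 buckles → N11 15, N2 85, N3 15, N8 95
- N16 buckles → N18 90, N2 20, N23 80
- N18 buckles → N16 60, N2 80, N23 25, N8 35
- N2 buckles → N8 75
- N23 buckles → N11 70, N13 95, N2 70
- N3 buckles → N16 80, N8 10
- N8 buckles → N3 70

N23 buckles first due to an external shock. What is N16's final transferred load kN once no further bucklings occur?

Round 1 — N23 buckles (initial).
  N11: +70 → 70 < 110
  N13: +95 → 95 ≥ 50
  N2: +70 → 70 < 80
Round 2 — N13 buckles.
  N11: +15 → 85 < 110
  N2: +85 → 155 ≥ 80
  N3: +15 → 15 < 70
  N8: +95 → 95 ≥ 60
Round 3 — N2, N8 buckle.
  N3: +70 → 85 ≥ 70
Round 4 — N3 buckles.
  N16: +80 → 80 < 90
No further bucklings.

80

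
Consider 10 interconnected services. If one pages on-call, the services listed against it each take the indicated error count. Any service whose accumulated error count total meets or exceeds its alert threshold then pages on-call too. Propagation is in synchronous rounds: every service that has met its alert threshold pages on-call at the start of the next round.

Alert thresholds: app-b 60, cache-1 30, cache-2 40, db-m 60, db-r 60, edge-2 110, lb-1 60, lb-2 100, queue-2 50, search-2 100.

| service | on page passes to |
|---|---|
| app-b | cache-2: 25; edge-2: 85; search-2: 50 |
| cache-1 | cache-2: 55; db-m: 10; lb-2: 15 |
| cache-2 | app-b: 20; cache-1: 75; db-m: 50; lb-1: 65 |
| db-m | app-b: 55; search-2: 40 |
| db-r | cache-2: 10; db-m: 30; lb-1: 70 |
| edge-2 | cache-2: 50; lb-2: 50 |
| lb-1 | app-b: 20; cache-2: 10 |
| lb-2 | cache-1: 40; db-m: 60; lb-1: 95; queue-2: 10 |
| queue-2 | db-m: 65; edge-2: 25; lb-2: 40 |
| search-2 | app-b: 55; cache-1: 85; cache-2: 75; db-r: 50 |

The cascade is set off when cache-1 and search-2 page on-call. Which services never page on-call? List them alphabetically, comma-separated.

Round 1 — cache-1, search-2 page on-call (initial).
  app-b: +55 → 55 < 60
  cache-2: +55+75 → 130 ≥ 40
  db-m: +10 → 10 < 60
  db-r: +50 → 50 < 60
  lb-2: +15 → 15 < 100
Round 2 — cache-2 pages on-call.
  app-b: +20 → 75 ≥ 60
  db-m: +50 → 60 ≥ 60
  lb-1: +65 → 65 ≥ 60
Round 3 — app-b, db-m, lb-1 page on-call.
  edge-2: +85 → 85 < 110
No further pages.

db-r, edge-2, lb-2, queue-2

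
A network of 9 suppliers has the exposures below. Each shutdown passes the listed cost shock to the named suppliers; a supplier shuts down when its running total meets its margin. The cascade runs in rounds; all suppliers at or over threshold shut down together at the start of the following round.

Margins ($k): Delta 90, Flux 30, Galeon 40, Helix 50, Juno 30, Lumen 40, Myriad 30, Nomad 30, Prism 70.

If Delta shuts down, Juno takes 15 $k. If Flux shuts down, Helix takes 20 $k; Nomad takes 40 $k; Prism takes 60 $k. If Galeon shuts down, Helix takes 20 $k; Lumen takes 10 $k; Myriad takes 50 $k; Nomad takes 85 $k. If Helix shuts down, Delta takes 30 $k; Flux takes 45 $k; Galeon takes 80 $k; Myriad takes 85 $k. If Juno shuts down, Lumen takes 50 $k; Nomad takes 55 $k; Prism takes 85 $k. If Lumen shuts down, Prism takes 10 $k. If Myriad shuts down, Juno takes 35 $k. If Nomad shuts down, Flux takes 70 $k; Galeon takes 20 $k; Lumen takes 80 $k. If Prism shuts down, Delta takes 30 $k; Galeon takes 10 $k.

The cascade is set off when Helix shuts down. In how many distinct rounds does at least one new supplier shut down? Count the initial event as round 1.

4

Round 1 — Helix shuts down (initial).
  Delta: +30 → 30 < 90
  Flux: +45 → 45 ≥ 30
  Galeon: +80 → 80 ≥ 40
  Myriad: +85 → 85 ≥ 30
Round 2 — Flux, Galeon, Myriad shut down.
  Juno: +35 → 35 ≥ 30
  Lumen: +10 → 10 < 40
  Nomad: +40+85 → 125 ≥ 30
  Prism: +60 → 60 < 70
Round 3 — Juno, Nomad shut down.
  Lumen: +50+80 → 140 ≥ 40
  Prism: +85 → 145 ≥ 70
Round 4 — Lumen, Prism shut down.
  Delta: +30 → 60 < 90
No further shutdowns.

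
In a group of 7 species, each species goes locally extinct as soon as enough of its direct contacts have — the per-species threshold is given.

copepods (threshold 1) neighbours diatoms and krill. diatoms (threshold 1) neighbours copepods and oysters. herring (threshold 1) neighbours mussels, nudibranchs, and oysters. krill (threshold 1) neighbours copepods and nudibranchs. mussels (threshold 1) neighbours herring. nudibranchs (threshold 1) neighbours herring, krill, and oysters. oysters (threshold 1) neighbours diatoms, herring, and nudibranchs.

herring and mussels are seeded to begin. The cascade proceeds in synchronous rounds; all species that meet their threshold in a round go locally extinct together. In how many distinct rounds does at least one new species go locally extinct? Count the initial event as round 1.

Round 1 — herring, mussels go locally extinct (initial).
Round 2 — checking thresholds:
  nudibranchs: 1 of 3 neighbours ≥ 1, goes locally extinct.
  oysters: 1 of 3 neighbours ≥ 1, goes locally extinct.
Round 3 — checking thresholds:
  diatoms: 1 of 2 neighbours ≥ 1, goes locally extinct.
  krill: 1 of 2 neighbours ≥ 1, goes locally extinct.
Round 4 — checking thresholds:
  copepods: 2 of 2 neighbours ≥ 1, goes locally extinct.
Round 5 — no new extinctions; cascade stops.

4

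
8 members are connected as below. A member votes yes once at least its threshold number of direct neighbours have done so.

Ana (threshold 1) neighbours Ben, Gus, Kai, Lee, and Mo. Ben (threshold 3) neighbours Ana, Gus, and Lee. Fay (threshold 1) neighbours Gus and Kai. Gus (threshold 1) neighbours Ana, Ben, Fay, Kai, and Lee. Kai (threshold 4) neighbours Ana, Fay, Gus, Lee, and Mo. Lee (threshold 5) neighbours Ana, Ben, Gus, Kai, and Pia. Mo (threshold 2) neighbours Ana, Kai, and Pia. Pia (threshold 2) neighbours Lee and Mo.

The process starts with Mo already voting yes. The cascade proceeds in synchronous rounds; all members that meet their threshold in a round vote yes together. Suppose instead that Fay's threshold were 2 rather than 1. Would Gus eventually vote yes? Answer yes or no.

With Fay's threshold at 2:
Round 1 — Mo votes yes (initial).
Round 2 — checking thresholds:
  Ana: 1 of 5 neighbours ≥ 1, votes yes.
  Kai: 1 of 5 neighbours < 4, not yet.
  Pia: 1 of 2 neighbours < 2, not yet.
Round 3 — checking thresholds:
  Ben: 1 of 3 neighbours < 3, not yet.
  Gus: 1 of 5 neighbours ≥ 1, votes yes.
  Kai: 2 of 5 neighbours < 4, not yet.
  Lee: 1 of 5 neighbours < 5, not yet.
  Pia: 1 of 2 neighbours < 2, not yet.
Round 4 — no new yes votes; cascade stops.

yes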